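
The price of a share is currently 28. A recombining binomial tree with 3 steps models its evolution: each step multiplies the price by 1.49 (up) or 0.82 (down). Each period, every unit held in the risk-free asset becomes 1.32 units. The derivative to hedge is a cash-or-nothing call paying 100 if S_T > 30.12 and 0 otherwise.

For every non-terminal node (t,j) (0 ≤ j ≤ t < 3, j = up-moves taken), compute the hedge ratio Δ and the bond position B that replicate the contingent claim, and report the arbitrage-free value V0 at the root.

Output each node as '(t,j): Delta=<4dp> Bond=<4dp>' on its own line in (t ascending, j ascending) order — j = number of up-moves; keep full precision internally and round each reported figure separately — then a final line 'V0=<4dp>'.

(0,0): Delta=1.1586 Bond=4.0622
(1,0): Delta=3.6751 Bond=-52.4187
(1,1): Delta=0.6877 Bond=25.0076
(2,0): Delta=0.0000 Bond=0.0000
(2,1): Delta=4.3628 Bond=-92.7182
(2,2): Delta=0.0000 Bond=75.7576
V0=36.5019

Since d<R<u, set p* = (R−d)/(u−d) = 0.7463; price each node as the discounted p*-expectation of its children.
At expiry t=3: V(3,0)=0.0000, V(3,1)=0.0000, V(3,2)=100.0000, V(3,3)=100.0000
(2,0): S=18.8272. Δ = (V_up−V_dn)/(S_up−S_dn) = (0.0000−0.0000)/(28.0525−15.4383) = 0.0000. V = [p*·0.0000 + (1−p*)·0.0000]/1.32 = 0.0000. B = V − Δ·S = 0.0000.
(2,1): S=34.2104. Δ = (V_up−V_dn)/(S_up−S_dn) = (100.0000−0.0000)/(50.9735−28.0525) = 4.3628. V = [p*·100.0000 + (1−p*)·0.0000]/1.32 = 56.5355. B = V − Δ·S = -92.7182.
(2,2): S=62.1628. Δ = (V_up−V_dn)/(S_up−S_dn) = (100.0000−100.0000)/(92.6226−50.9735) = 0.0000. V = [p*·100.0000 + (1−p*)·100.0000]/1.32 = 75.7576. B = V − Δ·S = 75.7576.
(1,0): S=22.9600. Δ = (V_up−V_dn)/(S_up−S_dn) = (56.5355−0.0000)/(34.2104−18.8272) = 3.6751. V = [p*·56.5355 + (1−p*)·0.0000]/1.32 = 31.9626. B = V − Δ·S = -52.4187.
(1,1): S=41.7200. Δ = (V_up−V_dn)/(S_up−S_dn) = (75.7576−56.5355)/(62.1628−34.2104) = 0.6877. V = [p*·75.7576 + (1−p*)·56.5355]/1.32 = 53.6972. B = V − Δ·S = 25.0076.
(0,0): S=28.0000. Δ = (V_up−V_dn)/(S_up−S_dn) = (53.6972−31.9626)/(41.7200−22.9600) = 1.1586. V = [p*·53.6972 + (1−p*)·31.9626]/1.32 = 36.5019. B = V − Δ·S = 4.0622.
The time-0 hedge costs 36.5019, which is the no-arbitrage price.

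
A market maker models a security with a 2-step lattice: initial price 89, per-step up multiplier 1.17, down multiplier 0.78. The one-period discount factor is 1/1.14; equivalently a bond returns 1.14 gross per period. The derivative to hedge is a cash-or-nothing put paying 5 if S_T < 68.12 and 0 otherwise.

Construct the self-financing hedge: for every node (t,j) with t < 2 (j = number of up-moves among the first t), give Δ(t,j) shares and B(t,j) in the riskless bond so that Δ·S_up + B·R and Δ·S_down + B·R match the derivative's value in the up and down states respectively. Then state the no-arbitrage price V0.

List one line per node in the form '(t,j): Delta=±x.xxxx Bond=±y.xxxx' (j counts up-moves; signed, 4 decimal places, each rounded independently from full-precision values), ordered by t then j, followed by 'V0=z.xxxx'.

Under the risk-neutral measure, an up-move has probability p* = (R−d)/(u−d) = 0.9231 and values discount at R = 1.14.
Terminal payoffs: V(2,0)=5.0000, V(2,1)=0.0000, V(2,2)=0.0000
Node (1,0) S=69.4200: V=(p*·0.0000+(1−p*)·5.0000)/1.14=0.3374; Δ=(0.0000−5.0000)/(81.2214−54.1476)=-0.1847; B=V−Δ·S=13.1579
Node (1,1) S=104.1300: V=(p*·0.0000+(1−p*)·0.0000)/1.14=0.0000; Δ=(0.0000−0.0000)/(121.8321−81.2214)=0.0000; B=V−Δ·S=0.0000
Node (0,0) S=89.0000: V=(p*·0.0000+(1−p*)·0.3374)/1.14=0.0228; Δ=(0.0000−0.3374)/(104.1300−69.4200)=-0.0097; B=V−Δ·S=0.8878
Root portfolio cost Δ·89+B reproduces V0=0.0228.

(0,0): Delta=-0.0097 Bond=0.8878
(1,0): Delta=-0.1847 Bond=13.1579
(1,1): Delta=0.0000 Bond=0.0000
V0=0.0228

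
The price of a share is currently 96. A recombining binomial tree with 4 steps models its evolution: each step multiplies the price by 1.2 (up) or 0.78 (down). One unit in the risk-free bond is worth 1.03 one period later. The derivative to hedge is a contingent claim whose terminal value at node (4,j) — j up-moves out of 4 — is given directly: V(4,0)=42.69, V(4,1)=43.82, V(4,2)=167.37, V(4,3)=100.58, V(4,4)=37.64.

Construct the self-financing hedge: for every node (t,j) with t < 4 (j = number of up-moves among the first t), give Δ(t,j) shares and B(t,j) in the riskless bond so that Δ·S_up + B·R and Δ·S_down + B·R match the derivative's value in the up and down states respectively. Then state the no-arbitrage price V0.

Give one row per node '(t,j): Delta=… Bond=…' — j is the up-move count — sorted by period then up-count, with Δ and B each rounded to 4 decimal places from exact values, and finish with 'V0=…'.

The replicating-portfolio and risk-neutral prices coincide; use p* = (1.03−0.78)/(1.2−0.78) = 0.5952 for the latter.
At expiry t=4: V(4,0)=42.6900, V(4,1)=43.8200, V(4,2)=167.3700, V(4,3)=100.5800, V(4,4)=37.6400
  t=3,j=0: stock 45.5570 → up 54.6684 (V=43.8200), down 35.5345 (V=42.6900). Price 42.0996; hedge Δ=0.0591, bond B=39.4092.
  t=3,j=1: stock 70.0877 → up 84.1052 (V=167.3700), down 54.6684 (V=43.8200). Price 113.9434; hedge Δ=4.1971, bond B=-180.2233.
  t=3,j=2: stock 107.8272 → up 129.3926 (V=100.5800), down 84.1052 (V=167.3700). Price 123.8971; hedge Δ=-1.4748, bond B=282.9209.
  t=3,j=3: stock 165.8880 → up 199.0656 (V=37.6400), down 129.3926 (V=100.5800). Price 61.2774; hedge Δ=-0.9034, bond B=211.1345.
  t=2,j=0: stock 58.4064 → up 70.0877 (V=113.9434), down 45.5570 (V=42.0996). Price 82.3920; hedge Δ=2.9287, bond B=-88.6645.
  t=2,j=1: stock 89.8560 → up 107.8272 (V=123.8971), down 70.0877 (V=113.9434). Price 116.3769; hedge Δ=0.2637, bond B=92.6775.
  t=2,j=2: stock 138.2400 → up 165.8880 (V=61.2774), down 107.8272 (V=123.8971). Price 84.1005; hedge Δ=-1.0785, bond B=233.1951.
  t=1,j=0: stock 74.8800 → up 89.8560 (V=116.3769), down 58.4064 (V=82.3920). Price 99.6322; hedge Δ=1.0806, bond B=18.7157.
  t=1,j=1: stock 115.2000 → up 138.2400 (V=84.1005), down 89.8560 (V=116.3769). Price 94.3347; hedge Δ=-0.6671, bond B=171.1834.
  t=0,j=0: stock 96.0000 → up 115.2000 (V=94.3347), down 74.8800 (V=99.6322). Price 93.6688; hedge Δ=-0.1314, bond B=106.2818.
Check: Δ(0,0)·S0 + B(0,0) = 93.6688 = V0.

(0,0): Delta=-0.1314 Bond=106.2818
(1,0): Delta=1.0806 Bond=18.7157
(1,1): Delta=-0.6671 Bond=171.1834
(2,0): Delta=2.9287 Bond=-88.6645
(2,1): Delta=0.2637 Bond=92.6775
(2,2): Delta=-1.0785 Bond=233.1951
(3,0): Delta=0.0591 Bond=39.4092
(3,1): Delta=4.1971 Bond=-180.2233
(3,2): Delta=-1.4748 Bond=282.9209
(3,3): Delta=-0.9034 Bond=211.1345
V0=93.6688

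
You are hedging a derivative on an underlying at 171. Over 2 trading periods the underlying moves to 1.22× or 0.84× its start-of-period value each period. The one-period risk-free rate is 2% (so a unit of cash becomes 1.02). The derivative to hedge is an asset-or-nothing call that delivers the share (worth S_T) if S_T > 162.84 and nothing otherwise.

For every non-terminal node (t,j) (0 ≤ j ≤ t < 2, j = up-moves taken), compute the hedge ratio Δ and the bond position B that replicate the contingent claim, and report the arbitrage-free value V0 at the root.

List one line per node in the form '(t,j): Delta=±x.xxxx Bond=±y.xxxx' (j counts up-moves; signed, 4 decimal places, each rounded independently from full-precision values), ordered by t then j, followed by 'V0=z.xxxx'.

(0,0): Delta=1.9581 Bond=-195.9643
(1,0): Delta=3.2105 Bond=-379.7788
(1,1): Delta=1.0000 Bond=0.0000
V0=138.8747

No-arbitrage ⇒ martingale measure with p* = (R−d)/(u−d) = 0.4737.
Payoff layer (t=2): V(2,0)=0.0000, V(2,1)=175.2408, V(2,2)=254.5164
Node (1,0) S=143.6400: V=(p*·175.2408+(1−p*)·0.0000)/1.02=81.3812; Δ=(175.2408−0.0000)/(175.2408−120.6576)=3.2105; B=V−Δ·S=-379.7788
Node (1,1) S=208.6200: V=(p*·254.5164+(1−p*)·175.2408)/1.02=208.6200; Δ=(254.5164−175.2408)/(254.5164−175.2408)=1.0000; B=V−Δ·S=0.0000
Node (0,0) S=171.0000: V=(p*·208.6200+(1−p*)·81.3812)/1.02=138.8747; Δ=(208.6200−81.3812)/(208.6200−143.6400)=1.9581; B=V−Δ·S=-195.9643
Self-financing check: at every node Δ·S+B equals the discounted successor values.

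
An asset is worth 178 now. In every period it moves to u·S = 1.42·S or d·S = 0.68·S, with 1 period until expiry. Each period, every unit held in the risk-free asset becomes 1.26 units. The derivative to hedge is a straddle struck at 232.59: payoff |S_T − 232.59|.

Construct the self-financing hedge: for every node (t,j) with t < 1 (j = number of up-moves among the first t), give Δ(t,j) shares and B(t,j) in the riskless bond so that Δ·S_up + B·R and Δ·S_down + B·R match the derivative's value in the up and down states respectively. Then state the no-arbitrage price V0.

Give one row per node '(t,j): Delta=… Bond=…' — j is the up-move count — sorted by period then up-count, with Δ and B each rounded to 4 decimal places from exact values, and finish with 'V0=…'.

Under the risk-neutral measure, an up-move has probability p* = (R−d)/(u−d) = 0.7838 and values discount at R = 1.26.
Terminal payoffs: V(1,0)=111.5500, V(1,1)=20.1700
  t=0,j=0: stock 178.0000 → up 252.7600 (V=20.1700), down 121.0400 (V=111.5500). Price 31.6888; hedge Δ=-0.6937, bond B=155.1752.
The time-0 hedge costs 31.6888, which is the no-arbitrage price.

(0,0): Delta=-0.6937 Bond=155.1752
V0=31.6888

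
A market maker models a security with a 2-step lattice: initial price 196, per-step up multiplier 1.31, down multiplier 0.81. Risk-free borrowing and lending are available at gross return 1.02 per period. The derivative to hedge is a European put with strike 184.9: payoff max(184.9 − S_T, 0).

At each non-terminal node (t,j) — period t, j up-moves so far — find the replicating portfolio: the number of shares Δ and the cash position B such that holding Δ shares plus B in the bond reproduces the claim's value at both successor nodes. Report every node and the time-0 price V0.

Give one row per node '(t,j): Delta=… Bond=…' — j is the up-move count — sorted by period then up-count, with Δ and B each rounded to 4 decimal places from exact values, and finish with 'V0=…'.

(0,0): Delta=-0.3267 Bond=82.2378
(1,0): Delta=-0.7093 Bond=144.6250
(1,1): Delta=0.0000 Bond=0.0000
V0=18.2053

Risk-neutral probability p* = (R−d)/(u−d) = (1.02−0.81)/(1.31−0.81) = 0.4200.
Terminal payoffs: V(2,0)=56.3044, V(2,1)=0.0000, V(2,2)=0.0000
(1,0): S=158.7600. Δ = (V_up−V_dn)/(S_up−S_dn) = (0.0000−56.3044)/(207.9756−128.5956) = -0.7093. V = [p*·0.0000 + (1−p*)·56.3044]/1.02 = 32.0162. B = V − Δ·S = 144.6250.
(1,1): S=256.7600. Δ = (V_up−V_dn)/(S_up−S_dn) = (0.0000−0.0000)/(336.3556−207.9756) = 0.0000. V = [p*·0.0000 + (1−p*)·0.0000]/1.02 = 0.0000. B = V − Δ·S = 0.0000.
(0,0): S=196.0000. Δ = (V_up−V_dn)/(S_up−S_dn) = (0.0000−32.0162)/(256.7600−158.7600) = -0.3267. V = [p*·0.0000 + (1−p*)·32.0162]/1.02 = 18.2053. B = V − Δ·S = 82.2378.
Check: Δ(0,0)·S0 + B(0,0) = 18.2053 = V0.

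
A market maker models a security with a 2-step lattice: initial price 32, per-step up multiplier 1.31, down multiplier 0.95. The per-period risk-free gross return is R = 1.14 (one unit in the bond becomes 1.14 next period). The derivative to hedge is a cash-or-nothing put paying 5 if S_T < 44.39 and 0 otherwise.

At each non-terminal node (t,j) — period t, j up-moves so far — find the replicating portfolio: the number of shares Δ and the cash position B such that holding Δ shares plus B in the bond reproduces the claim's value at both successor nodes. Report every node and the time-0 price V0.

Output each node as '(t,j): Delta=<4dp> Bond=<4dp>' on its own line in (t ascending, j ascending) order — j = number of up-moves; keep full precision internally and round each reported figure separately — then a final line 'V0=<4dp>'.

Risk-neutral probability p* = (R−d)/(u−d) = (1.14−0.95)/(1.31−0.95) = 0.5278.
Terminal payoffs: V(2,0)=5.0000, V(2,1)=5.0000, V(2,2)=0.0000
Node (1,0) S=30.4000: V=(p*·5.0000+(1−p*)·5.0000)/1.14=4.3860; Δ=(5.0000−5.0000)/(39.8240−28.8800)=0.0000; B=V−Δ·S=4.3860
Node (1,1) S=41.9200: V=(p*·0.0000+(1−p*)·5.0000)/1.14=2.0712; Δ=(0.0000−5.0000)/(54.9152−39.8240)=-0.3313; B=V−Δ·S=15.9600
Node (0,0) S=32.0000: V=(p*·2.0712+(1−p*)·4.3860)/1.14=2.7757; Δ=(2.0712−4.3860)/(41.9200−30.4000)=-0.2009; B=V−Δ·S=9.2057
Self-financing check: at every node Δ·S+B equals the discounted successor values.

(0,0): Delta=-0.2009 Bond=9.2057
(1,0): Delta=0.0000 Bond=4.3860
(1,1): Delta=-0.3313 Bond=15.9600
V0=2.7757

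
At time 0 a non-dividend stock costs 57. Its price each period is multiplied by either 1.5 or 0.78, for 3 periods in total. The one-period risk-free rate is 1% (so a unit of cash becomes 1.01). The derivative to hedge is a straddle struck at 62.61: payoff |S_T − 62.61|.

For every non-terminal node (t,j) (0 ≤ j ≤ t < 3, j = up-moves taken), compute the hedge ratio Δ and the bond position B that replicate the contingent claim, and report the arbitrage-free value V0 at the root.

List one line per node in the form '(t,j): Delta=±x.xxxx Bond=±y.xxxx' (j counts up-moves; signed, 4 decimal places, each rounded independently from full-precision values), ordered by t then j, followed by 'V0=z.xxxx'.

(0,0): Delta=0.2275 Bond=14.1465
(1,0): Delta=-0.2605 Bond=35.9838
(1,1): Delta=0.7681 Bond=-31.9335
(2,0): Delta=-1.0000 Bond=61.9901
(2,1): Delta=0.5588 Bond=-18.2946
(2,2): Delta=1.0000 Bond=-61.9901
V0=27.1156

The replicating-portfolio and risk-neutral prices coincide; use p* = (1.01−0.78)/(1.5−0.78) = 0.3194 for the latter.
Terminal values V(3,·): V(3,0)=35.5605, V(3,1)=10.5918, V(3,2)=37.4250, V(3,3)=129.7650
(2,0): S=34.6788. Δ = (V_up−V_dn)/(S_up−S_dn) = (10.5918−35.5605)/(52.0182−27.0495) = -1.0000. V = [p*·10.5918 + (1−p*)·35.5605]/1.01 = 27.3113. B = V − Δ·S = 61.9901.
(2,1): S=66.6900. Δ = (V_up−V_dn)/(S_up−S_dn) = (37.4250−10.5918)/(100.0350−52.0182) = 0.5588. V = [p*·37.4250 + (1−p*)·10.5918]/1.01 = 18.9738. B = V − Δ·S = -18.2946.
(2,2): S=128.2500. Δ = (V_up−V_dn)/(S_up−S_dn) = (129.7650−37.4250)/(192.3750−100.0350) = 1.0000. V = [p*·129.7650 + (1−p*)·37.4250]/1.01 = 66.2599. B = V − Δ·S = -61.9901.
(1,0): S=44.4600. Δ = (V_up−V_dn)/(S_up−S_dn) = (18.9738−27.3113)/(66.6900−34.6788) = -0.2605. V = [p*·18.9738 + (1−p*)·27.3113]/1.01 = 24.4039. B = V − Δ·S = 35.9838.
(1,1): S=85.5000. Δ = (V_up−V_dn)/(S_up−S_dn) = (66.2599−18.9738)/(128.2500−66.6900) = 0.7681. V = [p*·66.2599 + (1−p*)·18.9738]/1.01 = 33.7417. B = V − Δ·S = -31.9335.
(0,0): S=57.0000. Δ = (V_up−V_dn)/(S_up−S_dn) = (33.7417−24.4039)/(85.5000−44.4600) = 0.2275. V = [p*·33.7417 + (1−p*)·24.4039]/1.01 = 27.1156. B = V − Δ·S = 14.1465.
The time-0 hedge costs 27.1156, which is the no-arbitrage price.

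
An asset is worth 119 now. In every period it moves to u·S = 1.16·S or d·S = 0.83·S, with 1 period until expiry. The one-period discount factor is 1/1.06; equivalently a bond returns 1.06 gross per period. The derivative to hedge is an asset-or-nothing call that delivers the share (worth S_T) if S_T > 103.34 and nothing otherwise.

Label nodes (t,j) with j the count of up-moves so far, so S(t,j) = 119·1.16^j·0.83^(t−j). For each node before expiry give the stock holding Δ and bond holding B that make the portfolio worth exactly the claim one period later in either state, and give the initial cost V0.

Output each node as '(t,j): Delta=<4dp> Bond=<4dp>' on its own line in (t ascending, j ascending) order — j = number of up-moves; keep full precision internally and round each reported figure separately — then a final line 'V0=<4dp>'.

The replicating-portfolio and risk-neutral prices coincide; use p* = (1.06−0.83)/(1.16−0.83) = 0.6970 for the latter.
Terminal payoffs: V(1,0)=0.0000, V(1,1)=138.0400
(0,0): S=119.0000. Δ = (V_up−V_dn)/(S_up−S_dn) = (138.0400−0.0000)/(138.0400−98.7700) = 3.5152. V = [p*·138.0400 + (1−p*)·0.0000]/1.06 = 90.7639. B = V − Δ·S = -327.5392.
Each (Δ,B) replicates both successor values, so the strategy is self-financing and V0 is arbitrage-free.

(0,0): Delta=3.5152 Bond=-327.5392
V0=90.7639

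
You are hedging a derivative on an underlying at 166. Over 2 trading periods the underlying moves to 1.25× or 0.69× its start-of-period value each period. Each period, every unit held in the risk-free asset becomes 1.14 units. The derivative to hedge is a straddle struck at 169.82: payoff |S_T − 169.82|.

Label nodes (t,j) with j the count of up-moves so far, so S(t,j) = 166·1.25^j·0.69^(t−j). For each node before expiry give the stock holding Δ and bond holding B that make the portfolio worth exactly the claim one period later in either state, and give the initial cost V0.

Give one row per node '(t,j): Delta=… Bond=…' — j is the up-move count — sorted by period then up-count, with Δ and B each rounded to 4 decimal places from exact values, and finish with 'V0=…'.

(0,0): Delta=0.3581 Bond=-5.7860
(1,0): Delta=-1.0000 Bond=148.9649
(1,1): Delta=0.5414 Bond=-44.6220
V0=53.6646

Since d<R<u, set p* = (R−d)/(u−d) = 0.8036; price each node as the discounted p*-expectation of its children.
Payoff layer (t=2): V(2,0)=90.7874, V(2,1)=26.6450, V(2,2)=89.5550
(1,0): S=114.5400. Δ = (V_up−V_dn)/(S_up−S_dn) = (26.6450−90.7874)/(143.1750−79.0326) = -1.0000. V = [p*·26.6450 + (1−p*)·90.7874]/1.14 = 34.4249. B = V − Δ·S = 148.9649.
(1,1): S=207.5000. Δ = (V_up−V_dn)/(S_up−S_dn) = (89.5550−26.6450)/(259.3750−143.1750) = 0.5414. V = [p*·89.5550 + (1−p*)·26.6450]/1.14 = 67.7173. B = V − Δ·S = -44.6220.
(0,0): S=166.0000. Δ = (V_up−V_dn)/(S_up−S_dn) = (67.7173−34.4249)/(207.5000−114.5400) = 0.3581. V = [p*·67.7173 + (1−p*)·34.4249]/1.14 = 53.6646. B = V − Δ·S = -5.7860.
Self-financing check: at every node Δ·S+B equals the discounted successor values.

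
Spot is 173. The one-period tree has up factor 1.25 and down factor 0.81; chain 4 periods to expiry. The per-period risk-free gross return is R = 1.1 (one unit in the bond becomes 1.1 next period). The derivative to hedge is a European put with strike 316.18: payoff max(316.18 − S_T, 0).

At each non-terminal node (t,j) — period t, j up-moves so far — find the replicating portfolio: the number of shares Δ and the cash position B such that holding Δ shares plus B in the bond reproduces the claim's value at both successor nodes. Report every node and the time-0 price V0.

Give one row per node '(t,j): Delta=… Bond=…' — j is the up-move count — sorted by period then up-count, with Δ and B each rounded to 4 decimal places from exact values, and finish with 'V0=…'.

(0,0): Delta=-0.6999 Bond=177.7296
(1,0): Delta=-1.0000 Bond=237.5507
(1,1): Delta=-0.5994 Bond=173.7536
(2,0): Delta=-1.0000 Bond=261.3058
(2,1): Delta=-1.0000 Bond=261.3058
(2,2): Delta=-0.4651 Bond=154.8306
(3,0): Delta=-1.0000 Bond=287.4364
(3,1): Delta=-1.0000 Bond=287.4364
(3,2): Delta=-1.0000 Bond=287.4364
(3,3): Delta=-0.2858 Bond=109.7329
V0=56.6409

Risk-neutral probability p* = (R−d)/(u−d) = (1.1−0.81)/(1.25−0.81) = 0.6591.
Payoff layer (t=4): V(4,0)=241.7092, V(4,1)=201.2559, V(4,2)=138.8280, V(4,3)=42.4886, V(4,4)=0.0000
Node (3,0) S=91.9393: V=(p*·201.2559+(1−p*)·241.7092)/1.1=195.4971; Δ=(201.2559−241.7092)/(114.9241−74.4708)=-1.0000; B=V−Δ·S=287.4364
Node (3,1) S=141.8816: V=(p*·138.8280+(1−p*)·201.2559)/1.1=145.5547; Δ=(138.8280−201.2559)/(177.3520−114.9241)=-1.0000; B=V−Δ·S=287.4364
Node (3,2) S=218.9531: V=(p*·42.4886+(1−p*)·138.8280)/1.1=68.4832; Δ=(42.4886−138.8280)/(273.6914−177.3520)=-1.0000; B=V−Δ·S=287.4364
Node (3,3) S=337.8906: V=(p*·0.0000+(1−p*)·42.4886)/1.1=13.1680; Δ=(0.0000−42.4886)/(422.3633−273.6914)=-0.2858; B=V−Δ·S=109.7329
Node (2,0) S=113.5053: V=(p*·145.5547+(1−p*)·195.4971)/1.1=147.8005; Δ=(145.5547−195.4971)/(141.8816−91.9393)=-1.0000; B=V−Δ·S=261.3058
Node (2,1) S=175.1625: V=(p*·68.4832+(1−p*)·145.5547)/1.1=86.1433; Δ=(68.4832−145.5547)/(218.9531−141.8816)=-1.0000; B=V−Δ·S=261.3058
Node (2,2) S=270.3125: V=(p*·13.1680+(1−p*)·68.4832)/1.1=29.1140; Δ=(13.1680−68.4832)/(337.8906−218.9531)=-0.4651; B=V−Δ·S=154.8306
Node (1,0) S=140.1300: V=(p*·86.1433+(1−p*)·147.8005)/1.1=97.4207; Δ=(86.1433−147.8005)/(175.1625−113.5053)=-1.0000; B=V−Δ·S=237.5507
Node (1,1) S=216.2500: V=(p*·29.1140+(1−p*)·86.1433)/1.1=44.1417; Δ=(29.1140−86.1433)/(270.3125−175.1625)=-0.5994; B=V−Δ·S=173.7536
Node (0,0) S=173.0000: V=(p*·44.1417+(1−p*)·97.4207)/1.1=56.6409; Δ=(44.1417−97.4207)/(216.2500−140.1300)=-0.6999; B=V−Δ·S=177.7296
The time-0 hedge costs 56.6409, which is the no-arbitrage price.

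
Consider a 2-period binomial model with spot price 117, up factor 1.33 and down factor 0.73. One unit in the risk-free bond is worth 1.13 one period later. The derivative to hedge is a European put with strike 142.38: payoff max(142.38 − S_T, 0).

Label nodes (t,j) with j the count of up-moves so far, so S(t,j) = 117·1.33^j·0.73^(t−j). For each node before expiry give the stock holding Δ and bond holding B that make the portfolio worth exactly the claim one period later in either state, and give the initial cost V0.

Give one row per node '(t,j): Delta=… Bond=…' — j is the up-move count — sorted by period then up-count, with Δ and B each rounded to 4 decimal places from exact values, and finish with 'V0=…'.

Under the risk-neutral measure, an up-move has probability p* = (R−d)/(u−d) = 0.6667 and values discount at R = 1.13.
Payoff layer (t=2): V(2,0)=80.0307, V(2,1)=28.7847, V(2,2)=0.0000
(1,0): S=85.4100. Δ = (V_up−V_dn)/(S_up−S_dn) = (28.7847−80.0307)/(113.5953−62.3493) = -1.0000. V = [p*·28.7847 + (1−p*)·80.0307]/1.13 = 40.5900. B = V − Δ·S = 126.0000.
(1,1): S=155.6100. Δ = (V_up−V_dn)/(S_up−S_dn) = (0.0000−28.7847)/(206.9613−113.5953) = -0.3083. V = [p*·0.0000 + (1−p*)·28.7847]/1.13 = 8.4911. B = V − Δ·S = 56.4656.
(0,0): S=117.0000. Δ = (V_up−V_dn)/(S_up−S_dn) = (8.4911−40.5900)/(155.6100−85.4100) = -0.4572. V = [p*·8.4911 + (1−p*)·40.5900]/1.13 = 16.9829. B = V − Δ·S = 70.4812.
Self-financing check: at every node Δ·S+B equals the discounted successor values.

(0,0): Delta=-0.4572 Bond=70.4812
(1,0): Delta=-1.0000 Bond=126.0000
(1,1): Delta=-0.3083 Bond=56.4656
V0=16.9829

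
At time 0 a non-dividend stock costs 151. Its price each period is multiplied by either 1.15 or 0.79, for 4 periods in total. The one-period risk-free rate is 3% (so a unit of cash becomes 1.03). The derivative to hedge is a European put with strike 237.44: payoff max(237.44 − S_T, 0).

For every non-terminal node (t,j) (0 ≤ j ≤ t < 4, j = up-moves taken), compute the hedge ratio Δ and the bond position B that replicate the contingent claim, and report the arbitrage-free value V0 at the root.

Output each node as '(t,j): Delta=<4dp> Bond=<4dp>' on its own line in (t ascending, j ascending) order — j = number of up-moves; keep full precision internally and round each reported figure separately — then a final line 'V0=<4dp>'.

Under the risk-neutral measure, an up-move has probability p* = (R−d)/(u−d) = 0.6667 and values discount at R = 1.03.
At expiry t=4: V(4,0)=178.6254, V(4,1)=151.8238, V(4,2)=112.8088, V(4,3)=56.0148, V(4,4)=0.0000
Node (3,0) S=74.4489: V=(p*·151.8238+(1−p*)·178.6254)/1.03=156.0754; Δ=(151.8238−178.6254)/(85.6162−58.8146)=-1.0000; B=V−Δ·S=230.5243
Node (3,1) S=108.3750: V=(p*·112.8088+(1−p*)·151.8238)/1.03=122.1493; Δ=(112.8088−151.8238)/(124.6312−85.6162)=-1.0000; B=V−Δ·S=230.5243
Node (3,2) S=157.7610: V=(p*·56.0148+(1−p*)·112.8088)/1.03=72.7632; Δ=(56.0148−112.8088)/(181.4252−124.6312)=-1.0000; B=V−Δ·S=230.5243
Node (3,3) S=229.6521: V=(p*·0.0000+(1−p*)·56.0148)/1.03=18.1278; Δ=(0.0000−56.0148)/(264.0999−181.4252)=-0.6775; B=V−Δ·S=173.7245
Node (2,0) S=94.2391: V=(p*·122.1493+(1−p*)·156.0754)/1.03=129.5709; Δ=(122.1493−156.0754)/(108.3750−74.4489)=-1.0000; B=V−Δ·S=223.8100
Node (2,1) S=137.1835: V=(p*·72.7632+(1−p*)·122.1493)/1.03=86.6265; Δ=(72.7632−122.1493)/(157.7610−108.3750)=-1.0000; B=V−Δ·S=223.8100
Node (2,2) S=199.6975: V=(p*·18.1278+(1−p*)·72.7632)/1.03=35.2812; Δ=(18.1278−72.7632)/(229.6521−157.7610)=-0.7600; B=V−Δ·S=187.0464
Node (1,0) S=119.2900: V=(p*·86.6265+(1−p*)·129.5709)/1.03=98.0012; Δ=(86.6265−129.5709)/(137.1835−94.2391)=-1.0000; B=V−Δ·S=217.2912
Node (1,1) S=173.6500: V=(p*·35.2812+(1−p*)·86.6265)/1.03=50.8702; Δ=(35.2812−86.6265)/(199.6975−137.1835)=-0.8213; B=V−Δ·S=193.4960
Node (0,0) S=151.0000: V=(p*·50.8702+(1−p*)·98.0012)/1.03=64.6413; Δ=(50.8702−98.0012)/(173.6500−119.2900)=-0.8670; B=V−Δ·S=195.5609
Self-financing check: at every node Δ·S+B equals the discounted successor values.

(0,0): Delta=-0.8670 Bond=195.5609
(1,0): Delta=-1.0000 Bond=217.2912
(1,1): Delta=-0.8213 Bond=193.4960
(2,0): Delta=-1.0000 Bond=223.8100
(2,1): Delta=-1.0000 Bond=223.8100
(2,2): Delta=-0.7600 Bond=187.0464
(3,0): Delta=-1.0000 Bond=230.5243
(3,1): Delta=-1.0000 Bond=230.5243
(3,2): Delta=-1.0000 Bond=230.5243
(3,3): Delta=-0.6775 Bond=173.7245
V0=64.6413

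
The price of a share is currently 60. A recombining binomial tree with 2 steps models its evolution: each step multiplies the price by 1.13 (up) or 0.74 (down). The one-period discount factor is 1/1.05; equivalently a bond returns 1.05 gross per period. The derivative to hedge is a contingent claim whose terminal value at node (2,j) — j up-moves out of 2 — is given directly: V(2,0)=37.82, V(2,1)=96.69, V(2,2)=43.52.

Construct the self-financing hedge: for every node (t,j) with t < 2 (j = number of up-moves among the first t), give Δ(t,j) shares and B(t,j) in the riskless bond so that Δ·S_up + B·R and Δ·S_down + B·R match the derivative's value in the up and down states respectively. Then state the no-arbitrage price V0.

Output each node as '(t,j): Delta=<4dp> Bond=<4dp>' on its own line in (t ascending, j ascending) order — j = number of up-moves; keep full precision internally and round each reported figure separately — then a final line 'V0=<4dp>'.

(0,0): Delta=-1.2286 Bond=128.7010
(1,0): Delta=3.3997 Bond=-70.3639
(1,1): Delta=-2.0108 Bond=188.1683
V0=54.9832

Risk-neutral probability p* = (R−d)/(u−d) = (1.05−0.74)/(1.13−0.74) = 0.7949.
Payoff layer (t=2): V(2,0)=37.8200, V(2,1)=96.6900, V(2,2)=43.5200
(1,0): S=44.4000. Δ = (V_up−V_dn)/(S_up−S_dn) = (96.6900−37.8200)/(50.1720−32.8560) = 3.3997. V = [p*·96.6900 + (1−p*)·37.8200]/1.05 = 80.5849. B = V − Δ·S = -70.3639.
(1,1): S=67.8000. Δ = (V_up−V_dn)/(S_up−S_dn) = (43.5200−96.6900)/(76.6140−50.1720) = -2.0108. V = [p*·43.5200 + (1−p*)·96.6900]/1.05 = 51.8349. B = V − Δ·S = 188.1683.
(0,0): S=60.0000. Δ = (V_up−V_dn)/(S_up−S_dn) = (51.8349−80.5849)/(67.8000−44.4000) = -1.2286. V = [p*·51.8349 + (1−p*)·80.5849]/1.05 = 54.9832. B = V − Δ·S = 128.7010.
Root portfolio cost Δ·60+B reproduces V0=54.9832.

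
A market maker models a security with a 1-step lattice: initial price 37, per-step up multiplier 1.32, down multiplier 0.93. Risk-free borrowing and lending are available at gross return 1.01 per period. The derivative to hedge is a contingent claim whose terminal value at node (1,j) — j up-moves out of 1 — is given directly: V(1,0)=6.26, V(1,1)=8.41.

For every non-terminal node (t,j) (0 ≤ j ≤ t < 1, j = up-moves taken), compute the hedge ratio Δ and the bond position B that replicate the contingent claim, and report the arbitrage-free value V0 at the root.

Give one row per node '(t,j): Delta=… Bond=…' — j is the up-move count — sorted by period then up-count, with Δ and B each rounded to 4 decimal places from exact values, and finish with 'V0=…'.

Risk-neutral probability p* = (R−d)/(u−d) = (1.01−0.93)/(1.32−0.93) = 0.2051.
Terminal values V(1,·): V(1,0)=6.2600, V(1,1)=8.4100
  t=0,j=0: stock 37.0000 → up 48.8400 (V=8.4100), down 34.4100 (V=6.2600). Price 6.6347; hedge Δ=0.1490, bond B=1.1219.
Self-financing check: at every node Δ·S+B equals the discounted successor values.

(0,0): Delta=0.1490 Bond=1.1219
V0=6.6347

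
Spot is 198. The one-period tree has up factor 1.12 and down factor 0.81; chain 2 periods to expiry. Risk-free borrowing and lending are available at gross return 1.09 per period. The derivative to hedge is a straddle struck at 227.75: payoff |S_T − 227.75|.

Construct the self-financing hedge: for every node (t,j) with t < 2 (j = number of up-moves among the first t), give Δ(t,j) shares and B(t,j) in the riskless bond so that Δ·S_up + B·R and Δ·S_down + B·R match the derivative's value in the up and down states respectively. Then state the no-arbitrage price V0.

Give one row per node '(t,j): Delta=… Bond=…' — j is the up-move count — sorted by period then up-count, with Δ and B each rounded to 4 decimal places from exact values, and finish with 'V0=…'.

(0,0): Delta=-0.4432 Bond=109.7687
(1,0): Delta=-1.0000 Bond=208.9450
(1,1): Delta=-0.4001 Bond=110.0804
V0=22.0120

Risk-neutral probability p* = (R−d)/(u−d) = (1.09−0.81)/(1.12−0.81) = 0.9032.
Terminal payoffs: V(2,0)=97.8422, V(2,1)=48.1244, V(2,2)=20.6212
(1,0): S=160.3800. Δ = (V_up−V_dn)/(S_up−S_dn) = (48.1244−97.8422)/(179.6256−129.9078) = -1.0000. V = [p*·48.1244 + (1−p*)·97.8422]/1.09 = 48.5650. B = V − Δ·S = 208.9450.
(1,1): S=221.7600. Δ = (V_up−V_dn)/(S_up−S_dn) = (20.6212−48.1244)/(248.3712−179.6256) = -0.4001. V = [p*·20.6212 + (1−p*)·48.1244]/1.09 = 21.3604. B = V − Δ·S = 110.0804.
(0,0): S=198.0000. Δ = (V_up−V_dn)/(S_up−S_dn) = (21.3604−48.5650)/(221.7600−160.3800) = -0.4432. V = [p*·21.3604 + (1−p*)·48.5650]/1.09 = 22.0120. B = V − Δ·S = 109.7687.
Root portfolio cost Δ·198+B reproduces V0=22.0120.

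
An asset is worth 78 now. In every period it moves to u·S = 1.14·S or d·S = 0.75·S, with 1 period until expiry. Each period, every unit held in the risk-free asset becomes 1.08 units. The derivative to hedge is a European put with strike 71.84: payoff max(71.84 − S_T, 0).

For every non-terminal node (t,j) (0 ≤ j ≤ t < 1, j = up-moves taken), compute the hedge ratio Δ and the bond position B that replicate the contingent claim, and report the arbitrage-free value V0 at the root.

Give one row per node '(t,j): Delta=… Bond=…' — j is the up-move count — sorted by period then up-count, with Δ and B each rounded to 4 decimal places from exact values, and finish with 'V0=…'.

(0,0): Delta=-0.4385 Bond=36.1054
V0=1.9003

No-arbitrage ⇒ martingale measure with p* = (R−d)/(u−d) = 0.8462.
Terminal values V(1,·): V(1,0)=13.3400, V(1,1)=0.0000
Node (0,0) S=78.0000: V=(p*·0.0000+(1−p*)·13.3400)/1.08=1.9003; Δ=(0.0000−13.3400)/(88.9200−58.5000)=-0.4385; B=V−Δ·S=36.1054
Check: Δ(0,0)·S0 + B(0,0) = 1.9003 = V0.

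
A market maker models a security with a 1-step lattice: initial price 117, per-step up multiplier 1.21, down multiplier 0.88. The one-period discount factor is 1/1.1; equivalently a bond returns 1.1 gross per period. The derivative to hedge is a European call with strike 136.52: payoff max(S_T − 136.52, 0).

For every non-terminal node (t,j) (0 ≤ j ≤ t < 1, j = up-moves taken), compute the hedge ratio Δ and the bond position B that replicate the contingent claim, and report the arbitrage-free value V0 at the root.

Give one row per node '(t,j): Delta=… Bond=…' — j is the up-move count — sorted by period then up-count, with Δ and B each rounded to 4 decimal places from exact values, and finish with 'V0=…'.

(0,0): Delta=0.1308 Bond=-12.2424
V0=3.0606

Risk-neutral probability p* = (R−d)/(u−d) = (1.1−0.88)/(1.21−0.88) = 0.6667.
At expiry t=1: V(1,0)=0.0000, V(1,1)=5.0500
  t=0,j=0: stock 117.0000 → up 141.5700 (V=5.0500), down 102.9600 (V=0.0000). Price 3.0606; hedge Δ=0.1308, bond B=-12.2424.
Check: Δ(0,0)·S0 + B(0,0) = 3.0606 = V0.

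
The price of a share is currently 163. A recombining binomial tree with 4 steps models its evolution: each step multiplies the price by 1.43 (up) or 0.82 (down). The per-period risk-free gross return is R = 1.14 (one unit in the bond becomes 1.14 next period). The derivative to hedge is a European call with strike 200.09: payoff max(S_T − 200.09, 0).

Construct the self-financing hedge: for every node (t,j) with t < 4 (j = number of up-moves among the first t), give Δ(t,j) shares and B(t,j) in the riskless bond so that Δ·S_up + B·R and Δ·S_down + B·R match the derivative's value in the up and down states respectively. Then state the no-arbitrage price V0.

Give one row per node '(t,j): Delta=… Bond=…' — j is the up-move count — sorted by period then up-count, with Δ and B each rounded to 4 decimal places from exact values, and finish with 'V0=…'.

No-arbitrage ⇒ martingale measure with p* = (R−d)/(u−d) = 0.5246.
Terminal payoffs: V(4,0)=0.0000, V(4,1)=0.0000, V(4,2)=24.0335, V(4,3)=190.7595, V(4,4)=481.5134
  t=3,j=0: stock 89.8730 → up 128.5184 (V=0.0000), down 73.6958 (V=0.0000). Price 0.0000; hedge Δ=0.0000, bond B=0.0000.
  t=3,j=1: stock 156.7297 → up 224.1235 (V=24.0335), down 128.5184 (V=0.0000). Price 11.0594; hedge Δ=0.2514, bond B=-28.3398.
  t=3,j=2: stock 273.3213 → up 390.8495 (V=190.7595), down 224.1235 (V=24.0335). Price 97.8038; hedge Δ=1.0000, bond B=-175.5175.
  t=3,j=3: stock 476.6457 → up 681.6034 (V=481.5134), down 390.8495 (V=190.7595). Price 301.1282; hedge Δ=1.0000, bond B=-175.5175.
  t=2,j=0: stock 109.6012 → up 156.7297 (V=11.0594), down 89.8730 (V=0.0000). Price 5.0892; hedge Δ=0.1654, bond B=-13.0410.
  t=2,j=1: stock 191.1338 → up 273.3213 (V=97.8038), down 156.7297 (V=11.0594). Price 49.6181; hedge Δ=0.7440, bond B=-92.5858.
  t=2,j=2: stock 333.3187 → up 476.6457 (V=301.1282), down 273.3213 (V=97.8038). Price 179.3559; hedge Δ=1.0000, bond B=-153.9628.
  t=1,j=0: stock 133.6600 → up 191.1338 (V=49.6181), down 109.6012 (V=5.0892). Price 24.9549; hedge Δ=0.5461, bond B=-48.0433.
  t=1,j=1: stock 233.0900 → up 333.3187 (V=179.3559), down 191.1338 (V=49.6181). Price 103.2257; hedge Δ=0.9125, bond B=-109.4592.
  t=0,j=0: stock 163.0000 → up 233.0900 (V=103.2257), down 133.6600 (V=24.9549). Price 57.9079; hedge Δ=0.7872, bond B=-70.4048.
Root portfolio cost Δ·163+B reproduces V0=57.9079.

(0,0): Delta=0.7872 Bond=-70.4048
(1,0): Delta=0.5461 Bond=-48.0433
(1,1): Delta=0.9125 Bond=-109.4592
(2,0): Delta=0.1654 Bond=-13.0410
(2,1): Delta=0.7440 Bond=-92.5858
(2,2): Delta=1.0000 Bond=-153.9628
(3,0): Delta=0.0000 Bond=0.0000
(3,1): Delta=0.2514 Bond=-28.3398
(3,2): Delta=1.0000 Bond=-175.5175
(3,3): Delta=1.0000 Bond=-175.5175
V0=57.9079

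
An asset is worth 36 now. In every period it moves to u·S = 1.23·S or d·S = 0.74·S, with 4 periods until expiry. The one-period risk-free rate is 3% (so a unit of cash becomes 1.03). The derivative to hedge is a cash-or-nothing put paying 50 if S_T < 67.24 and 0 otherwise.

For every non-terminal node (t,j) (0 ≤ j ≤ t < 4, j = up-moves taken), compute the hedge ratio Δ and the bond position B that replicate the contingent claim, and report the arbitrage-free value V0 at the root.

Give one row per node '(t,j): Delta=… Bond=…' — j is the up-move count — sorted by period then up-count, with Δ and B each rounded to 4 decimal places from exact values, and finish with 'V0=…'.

(0,0): Delta=-0.5377 Bond=58.3323
(1,0): Delta=0.0000 Bond=45.7571
(1,1): Delta=-0.7608 Bond=69.9617
(2,0): Delta=0.0000 Bond=47.1298
(2,1): Delta=0.0000 Bond=47.1298
(2,2): Delta=-1.0765 Bond=89.2541
(3,0): Delta=0.0000 Bond=48.5437
(3,1): Delta=0.0000 Bond=48.5437
(3,2): Delta=0.0000 Bond=48.5437
(3,3): Delta=-1.5232 Bond=121.8546
V0=38.9739

Risk-neutral probability p* = (R−d)/(u−d) = (1.03−0.74)/(1.23−0.74) = 0.5918.
Terminal payoffs: V(4,0)=50.0000, V(4,1)=50.0000, V(4,2)=50.0000, V(4,3)=50.0000, V(4,4)=0.0000
Node (3,0) S=14.5881: V=(p*·50.0000+(1−p*)·50.0000)/1.03=48.5437; Δ=(50.0000−50.0000)/(17.9433−10.7952)=0.0000; B=V−Δ·S=48.5437
Node (3,1) S=24.2477: V=(p*·50.0000+(1−p*)·50.0000)/1.03=48.5437; Δ=(50.0000−50.0000)/(29.8247−17.9433)=0.0000; B=V−Δ·S=48.5437
Node (3,2) S=40.3037: V=(p*·50.0000+(1−p*)·50.0000)/1.03=48.5437; Δ=(50.0000−50.0000)/(49.5735−29.8247)=0.0000; B=V−Δ·S=48.5437
Node (3,3) S=66.9912: V=(p*·0.0000+(1−p*)·50.0000)/1.03=19.8138; Δ=(0.0000−50.0000)/(82.3992−49.5735)=-1.5232; B=V−Δ·S=121.8546
Node (2,0) S=19.7136: V=(p*·48.5437+(1−p*)·48.5437)/1.03=47.1298; Δ=(48.5437−48.5437)/(24.2477−14.5881)=0.0000; B=V−Δ·S=47.1298
Node (2,1) S=32.7672: V=(p*·48.5437+(1−p*)·48.5437)/1.03=47.1298; Δ=(48.5437−48.5437)/(40.3037−24.2477)=0.0000; B=V−Δ·S=47.1298
Node (2,2) S=54.4644: V=(p*·19.8138+(1−p*)·48.5437)/1.03=30.6216; Δ=(19.8138−48.5437)/(66.9912−40.3037)=-1.0765; B=V−Δ·S=89.2541
Node (1,0) S=26.6400: V=(p*·47.1298+(1−p*)·47.1298)/1.03=45.7571; Δ=(47.1298−47.1298)/(32.7672−19.7136)=0.0000; B=V−Δ·S=45.7571
Node (1,1) S=44.2800: V=(p*·30.6216+(1−p*)·47.1298)/1.03=36.2715; Δ=(30.6216−47.1298)/(54.4644−32.7672)=-0.7608; B=V−Δ·S=69.9617
Node (0,0) S=36.0000: V=(p*·36.2715+(1−p*)·45.7571)/1.03=38.9739; Δ=(36.2715−45.7571)/(44.2800−26.6400)=-0.5377; B=V−Δ·S=58.3323
Check: Δ(0,0)·S0 + B(0,0) = 38.9739 = V0.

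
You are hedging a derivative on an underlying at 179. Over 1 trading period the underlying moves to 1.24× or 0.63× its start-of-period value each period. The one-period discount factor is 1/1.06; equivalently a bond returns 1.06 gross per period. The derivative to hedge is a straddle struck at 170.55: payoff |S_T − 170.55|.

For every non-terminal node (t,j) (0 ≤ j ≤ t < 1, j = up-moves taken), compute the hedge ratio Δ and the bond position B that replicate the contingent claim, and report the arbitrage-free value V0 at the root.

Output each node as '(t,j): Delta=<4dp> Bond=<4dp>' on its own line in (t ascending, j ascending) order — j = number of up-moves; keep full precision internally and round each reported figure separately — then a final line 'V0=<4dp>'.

(0,0): Delta=-0.0583 Bond=60.7159
V0=50.2733

No-arbitrage ⇒ martingale measure with p* = (R−d)/(u−d) = 0.7049.
Terminal values V(1,·): V(1,0)=57.7800, V(1,1)=51.4100
(0,0): S=179.0000. Δ = (V_up−V_dn)/(S_up−S_dn) = (51.4100−57.7800)/(221.9600−112.7700) = -0.0583. V = [p*·51.4100 + (1−p*)·57.7800]/1.06 = 50.2733. B = V − Δ·S = 60.7159.
Each (Δ,B) replicates both successor values, so the strategy is self-financing and V0 is arbitrage-free.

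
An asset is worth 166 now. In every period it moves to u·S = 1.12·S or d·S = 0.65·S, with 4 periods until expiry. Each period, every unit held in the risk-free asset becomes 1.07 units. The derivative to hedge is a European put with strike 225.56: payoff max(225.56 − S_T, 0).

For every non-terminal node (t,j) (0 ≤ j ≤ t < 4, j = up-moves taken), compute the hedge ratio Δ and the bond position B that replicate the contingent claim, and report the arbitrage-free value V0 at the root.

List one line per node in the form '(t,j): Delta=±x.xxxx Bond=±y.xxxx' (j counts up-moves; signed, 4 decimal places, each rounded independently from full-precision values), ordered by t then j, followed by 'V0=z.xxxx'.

Since d<R<u, set p* = (R−d)/(u−d) = 0.8936; price each node as the discounted p*-expectation of its children.
Payoff layer (t=4): V(4,0)=195.9280, V(4,1)=174.5017, V(4,2)=137.5827, V(4,3)=73.9683, V(4,4)=0.0000
  t=3,j=0: stock 45.5877 → up 51.0583 (V=174.5017), down 29.6320 (V=195.9280). Price 165.2160; hedge Δ=-1.0000, bond B=210.8037.
  t=3,j=1: stock 78.5512 → up 87.9773 (V=137.5827), down 51.0583 (V=174.5017). Price 132.2525; hedge Δ=-1.0000, bond B=210.8037.
  t=3,j=2: stock 135.3498 → up 151.5917 (V=73.9683), down 87.9773 (V=137.5827). Price 75.4540; hedge Δ=-1.0000, bond B=210.8037.
  t=3,j=3: stock 233.2180 → up 261.2042 (V=0.0000), down 151.5917 (V=73.9683). Price 7.3542; hedge Δ=-0.6748, bond B=164.7335.
  t=2,j=0: stock 70.1350 → up 78.5512 (V=132.2525), down 45.5878 (V=165.2160). Price 126.8778; hedge Δ=-1.0000, bond B=197.0128.
  t=2,j=1: stock 120.8480 → up 135.3498 (V=75.4540), down 78.5512 (V=132.2525). Price 76.1648; hedge Δ=-1.0000, bond B=197.0128.
  t=2,j=2: stock 208.2304 → up 233.2180 (V=7.3542), down 135.3498 (V=75.4540). Price 13.6438; hedge Δ=-0.6958, bond B=158.5370.
  t=1,j=0: stock 107.9000 → up 120.8480 (V=76.1648), down 70.1350 (V=126.8778). Price 76.2241; hedge Δ=-1.0000, bond B=184.1241.
  t=1,j=1: stock 185.9200 → up 208.2304 (V=13.6438), down 120.8480 (V=76.1648). Price 18.9672; hedge Δ=-0.7155, bond B=151.9908.
  t=0,j=0: stock 166.0000 → up 185.9200 (V=18.9672), down 107.9000 (V=76.2241). Price 23.4191; hedge Δ=-0.7339, bond B=145.2423.
Each (Δ,B) replicates both successor values, so the strategy is self-financing and V0 is arbitrage-free.

(0,0): Delta=-0.7339 Bond=145.2423
(1,0): Delta=-1.0000 Bond=184.1241
(1,1): Delta=-0.7155 Bond=151.9908
(2,0): Delta=-1.0000 Bond=197.0128
(2,1): Delta=-1.0000 Bond=197.0128
(2,2): Delta=-0.6958 Bond=158.5370
(3,0): Delta=-1.0000 Bond=210.8037
(3,1): Delta=-1.0000 Bond=210.8037
(3,2): Delta=-1.0000 Bond=210.8037
(3,3): Delta=-0.6748 Bond=164.7335
V0=23.4191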